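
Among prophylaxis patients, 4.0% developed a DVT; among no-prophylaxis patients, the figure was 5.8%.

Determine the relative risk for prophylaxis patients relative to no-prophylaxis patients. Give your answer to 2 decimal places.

RR = 0.04000 / 0.05800 = 0.69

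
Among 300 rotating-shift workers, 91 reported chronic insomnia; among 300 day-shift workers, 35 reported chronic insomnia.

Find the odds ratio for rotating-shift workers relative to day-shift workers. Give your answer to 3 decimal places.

OR = (91 × 265) / (209 × 35) = 24115/7315 ≈ 3.297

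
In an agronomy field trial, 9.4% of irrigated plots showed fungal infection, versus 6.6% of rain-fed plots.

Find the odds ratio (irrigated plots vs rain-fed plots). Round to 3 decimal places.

OR ≈ 1.468

odds, irrigated plots = 0.0940/0.9060 = 0.1038
odds, rain-fed plots = 0.0660/0.9340 = 0.0707
OR = 0.1038 / 0.0707 = 1.468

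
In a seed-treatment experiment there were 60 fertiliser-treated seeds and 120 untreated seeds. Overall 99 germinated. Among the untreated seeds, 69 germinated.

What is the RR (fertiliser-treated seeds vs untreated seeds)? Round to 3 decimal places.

fertiliser-treated seeds with the outcome: 99 − 69 = 30
fertiliser-treated seeds without the outcome: 60 − 30 = 30
untreated seeds without the outcome: 120 − 69 = 51
risk, fertiliser-treated seeds = 30/60 = 0.5000
risk, untreated seeds = 69/120 = 0.5750
RR = 0.5000 / 0.5750 = 0.870

RR: 0.870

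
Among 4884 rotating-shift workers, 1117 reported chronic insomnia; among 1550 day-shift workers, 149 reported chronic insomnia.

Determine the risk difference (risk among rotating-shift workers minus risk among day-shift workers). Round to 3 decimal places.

RD: 0.133

risk, rotating-shift workers = 1117/4884 = 0.2287
risk, day-shift workers = 149/1550 = 0.0961
risk difference = 0.2287 − 0.0961 = 0.133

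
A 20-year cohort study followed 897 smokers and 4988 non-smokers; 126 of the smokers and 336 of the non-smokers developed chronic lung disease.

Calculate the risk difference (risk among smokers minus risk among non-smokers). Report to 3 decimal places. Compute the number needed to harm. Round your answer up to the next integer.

risk, smokers = 126/897 = 0.1405
risk, non-smokers = 336/4988 = 0.0674
risk difference = 0.1405 − 0.0674 = 0.073
absolute risk difference = 0.073107
1 / 0.073107 = 13.679 → round up → 14

RD = 0.073; NNH = 14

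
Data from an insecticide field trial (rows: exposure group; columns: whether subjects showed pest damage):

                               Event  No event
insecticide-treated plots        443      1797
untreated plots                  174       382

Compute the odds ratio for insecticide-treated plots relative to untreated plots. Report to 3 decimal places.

odds, insecticide-treated plots = 443/1797 = 0.2465
odds, untreated plots = 174/382 = 0.4555
OR = 0.2465 / 0.4555 = 0.541

OR = 0.541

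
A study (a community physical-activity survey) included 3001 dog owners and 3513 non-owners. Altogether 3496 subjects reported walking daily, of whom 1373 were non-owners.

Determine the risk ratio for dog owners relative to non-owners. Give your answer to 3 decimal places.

dog owners with the outcome: 3496 − 1373 = 2123
dog owners without the outcome: 3001 − 2123 = 878
non-owners without the outcome: 3513 − 1373 = 2140
risk, dog owners = 2123/3001 = 0.7074
risk, non-owners = 1373/3513 = 0.3908
RR = 0.7074 / 0.3908 = 1.810

RR: 1.810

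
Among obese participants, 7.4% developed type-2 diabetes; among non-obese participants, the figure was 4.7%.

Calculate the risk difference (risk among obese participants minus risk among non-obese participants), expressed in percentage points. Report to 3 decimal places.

risk difference = 0.07400 − 0.04700 = 0.02700 → 2.700 percentage points

RD: 2.700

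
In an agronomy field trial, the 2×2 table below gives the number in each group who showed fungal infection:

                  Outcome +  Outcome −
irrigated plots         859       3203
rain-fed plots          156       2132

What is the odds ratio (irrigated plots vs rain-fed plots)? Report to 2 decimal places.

OR = (859 × 2132) / (3203 × 156) = 1831388/499668 ≈ 3.67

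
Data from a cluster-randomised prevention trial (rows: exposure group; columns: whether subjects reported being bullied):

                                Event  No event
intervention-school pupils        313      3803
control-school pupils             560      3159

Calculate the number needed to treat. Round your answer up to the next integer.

NNT = 14

risk, intervention-school pupils = 313/4116 = 0.076045
risk, control-school pupils = 560/3719 = 0.150578
absolute risk difference = 0.074533
1 / 0.074533 = 13.417 → round up → 14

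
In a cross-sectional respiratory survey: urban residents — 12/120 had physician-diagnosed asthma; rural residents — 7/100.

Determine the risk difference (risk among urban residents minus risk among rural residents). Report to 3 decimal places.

RD ≈ 0.030

risk, urban residents = 12/120 = 0.1000
risk, rural residents = 7/100 = 0.0700
risk difference = 0.1000 − 0.0700 = 0.030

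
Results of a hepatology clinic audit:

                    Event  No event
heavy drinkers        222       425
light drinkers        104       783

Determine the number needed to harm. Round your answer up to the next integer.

NNH ≈ 5

risk, heavy drinkers = 222/647 = 0.343122
risk, light drinkers = 104/887 = 0.117249
absolute risk difference = 0.225873
1 / 0.225873 = 4.427 → round up → 5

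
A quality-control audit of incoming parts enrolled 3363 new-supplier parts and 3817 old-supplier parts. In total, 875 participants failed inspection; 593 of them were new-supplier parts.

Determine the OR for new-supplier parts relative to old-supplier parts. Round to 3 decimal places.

new-supplier parts without the outcome: 3363 − 593 = 2770
old-supplier parts with the outcome: 875 − 593 = 282
old-supplier parts without the outcome: 3817 − 282 = 3535
OR = (593 × 3535) / (2770 × 282) = 2096255/781140 ≈ 2.684

2.684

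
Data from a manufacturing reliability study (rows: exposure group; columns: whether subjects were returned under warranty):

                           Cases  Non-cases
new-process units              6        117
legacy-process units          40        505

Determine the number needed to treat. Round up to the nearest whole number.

41

risk, new-process units = 6/123 = 0.048780
risk, legacy-process units = 40/545 = 0.073394
absolute risk difference = 0.024614
1 / 0.024614 = 40.627 → round up → 41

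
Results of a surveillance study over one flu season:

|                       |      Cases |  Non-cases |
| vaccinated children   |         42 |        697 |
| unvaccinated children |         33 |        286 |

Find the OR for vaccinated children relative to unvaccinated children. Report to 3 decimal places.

OR = (42 × 286) / (697 × 33) = 12012/23001 ≈ 0.522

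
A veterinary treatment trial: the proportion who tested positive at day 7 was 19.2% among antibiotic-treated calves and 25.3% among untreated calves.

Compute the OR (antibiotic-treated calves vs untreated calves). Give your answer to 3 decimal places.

0.702

odds, antibiotic-treated calves = 0.1920/0.8080 = 0.2376
odds, untreated calves = 0.2530/0.7470 = 0.3387
OR = 0.2376 / 0.3387 = 0.702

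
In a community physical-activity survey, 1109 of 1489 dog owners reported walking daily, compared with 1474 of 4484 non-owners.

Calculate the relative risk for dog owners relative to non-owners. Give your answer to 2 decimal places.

2.27

risk, dog owners = 1109/1489 = 0.7448
risk, non-owners = 1474/4484 = 0.3287
RR = 0.7448 / 0.3287 = 2.27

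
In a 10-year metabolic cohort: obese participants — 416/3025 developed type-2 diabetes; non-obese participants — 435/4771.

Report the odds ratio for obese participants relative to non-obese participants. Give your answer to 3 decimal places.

OR = (416 × 4336) / (2609 × 435) = 1803776/1134915 ≈ 1.589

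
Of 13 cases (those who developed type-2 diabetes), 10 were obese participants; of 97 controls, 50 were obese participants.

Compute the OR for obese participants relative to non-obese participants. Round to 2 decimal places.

3.13

odds, obese participants = 10/50 = 0.2000
odds, non-obese participants = 3/47 = 0.0638
OR = 0.2000 / 0.0638 = 3.13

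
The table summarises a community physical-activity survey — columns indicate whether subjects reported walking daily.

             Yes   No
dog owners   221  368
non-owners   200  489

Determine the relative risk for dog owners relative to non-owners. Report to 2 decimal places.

RR ≈ 1.29

risk, dog owners = 221/589 = 0.3752
risk, non-owners = 200/689 = 0.2903
RR = 0.3752 / 0.2903 = 1.29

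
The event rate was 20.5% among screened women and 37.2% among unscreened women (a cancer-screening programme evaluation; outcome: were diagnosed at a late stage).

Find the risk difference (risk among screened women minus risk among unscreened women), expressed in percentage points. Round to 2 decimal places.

risk difference = 0.2050 − 0.3720 = -0.1670 → -16.70 percentage points

RD ≈ -16.70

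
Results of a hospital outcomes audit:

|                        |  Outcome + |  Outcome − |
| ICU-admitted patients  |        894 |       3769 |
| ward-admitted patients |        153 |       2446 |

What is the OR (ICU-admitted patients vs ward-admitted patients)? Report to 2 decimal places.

odds, ICU-admitted patients = 894/3769 = 0.2372
odds, ward-admitted patients = 153/2446 = 0.0626
OR = 0.2372 / 0.0626 = 3.79

OR ≈ 3.79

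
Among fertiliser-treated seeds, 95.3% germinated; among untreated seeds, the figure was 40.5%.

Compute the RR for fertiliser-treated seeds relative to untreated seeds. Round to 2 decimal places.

RR = 0.9530 / 0.4050 = 2.35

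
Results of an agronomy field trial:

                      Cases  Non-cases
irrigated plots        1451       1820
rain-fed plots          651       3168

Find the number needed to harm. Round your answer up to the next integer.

risk, irrigated plots = 1451/3271 = 0.443595
risk, rain-fed plots = 651/3819 = 0.170463
absolute risk difference = 0.273132
1 / 0.273132 = 3.661 → round up → 4

4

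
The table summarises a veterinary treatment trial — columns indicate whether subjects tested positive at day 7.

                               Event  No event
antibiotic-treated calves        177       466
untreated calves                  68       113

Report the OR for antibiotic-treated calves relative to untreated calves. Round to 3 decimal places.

odds, antibiotic-treated calves = 177/466 = 0.3798
odds, untreated calves = 68/113 = 0.6018
OR = 0.3798 / 0.6018 = 0.631

0.631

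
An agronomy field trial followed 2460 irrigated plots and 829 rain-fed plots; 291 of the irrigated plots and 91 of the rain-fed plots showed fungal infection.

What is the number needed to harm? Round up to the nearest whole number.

risk, irrigated plots = 291/2460 = 0.118293
risk, rain-fed plots = 91/829 = 0.109771
absolute risk difference = 0.008522
1 / 0.008522 = 117.343 → round up → 118

NNH: 118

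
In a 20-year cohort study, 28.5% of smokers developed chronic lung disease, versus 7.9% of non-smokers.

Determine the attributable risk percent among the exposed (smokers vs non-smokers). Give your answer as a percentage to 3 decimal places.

AR% = (0.2850 − 0.0790) / 0.2850 = 0.7228 → 72.281%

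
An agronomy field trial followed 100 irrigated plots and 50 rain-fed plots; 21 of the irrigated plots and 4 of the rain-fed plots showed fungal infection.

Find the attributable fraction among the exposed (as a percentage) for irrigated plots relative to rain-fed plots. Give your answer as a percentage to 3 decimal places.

AR% ≈ 61.905%

risk, irrigated plots = 21/100 = 0.2100
risk, rain-fed plots = 4/50 = 0.0800
AR% = (0.2100 − 0.0800) / 0.2100 = 0.6190 → 61.905%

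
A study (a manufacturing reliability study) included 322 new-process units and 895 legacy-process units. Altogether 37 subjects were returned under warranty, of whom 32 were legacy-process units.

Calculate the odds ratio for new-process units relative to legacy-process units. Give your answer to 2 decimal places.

new-process units with the outcome: 37 − 32 = 5
new-process units without the outcome: 322 − 5 = 317
legacy-process units without the outcome: 895 − 32 = 863
OR = (5 × 863) / (317 × 32) = 4315/10144 ≈ 0.43

OR: 0.43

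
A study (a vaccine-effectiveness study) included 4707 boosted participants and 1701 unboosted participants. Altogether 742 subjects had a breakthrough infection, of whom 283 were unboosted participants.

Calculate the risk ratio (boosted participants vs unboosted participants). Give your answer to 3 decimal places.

0.586

boosted participants with the outcome: 742 − 283 = 459
boosted participants without the outcome: 4707 − 459 = 4248
unboosted participants without the outcome: 1701 − 283 = 1418
risk, boosted participants = 459/4707 = 0.0975
risk, unboosted participants = 283/1701 = 0.1664
RR = 0.0975 / 0.1664 = 0.586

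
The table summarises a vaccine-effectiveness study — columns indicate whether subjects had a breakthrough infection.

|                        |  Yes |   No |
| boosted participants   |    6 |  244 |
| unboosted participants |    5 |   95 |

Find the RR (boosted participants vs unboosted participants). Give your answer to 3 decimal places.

risk, boosted participants = 6/250 = 0.02400
risk, unboosted participants = 5/100 = 0.05000
RR = 0.02400 / 0.05000 = 0.480

RR = 0.480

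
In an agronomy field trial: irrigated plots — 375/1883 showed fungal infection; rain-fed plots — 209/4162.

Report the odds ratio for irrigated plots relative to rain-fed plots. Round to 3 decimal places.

OR = (375 × 3953) / (1508 × 209) = 1482375/315172 ≈ 4.703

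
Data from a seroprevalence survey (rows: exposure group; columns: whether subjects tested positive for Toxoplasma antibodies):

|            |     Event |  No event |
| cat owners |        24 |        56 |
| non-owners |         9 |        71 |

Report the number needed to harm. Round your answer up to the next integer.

risk, cat owners = 24/80 = 0.300000
risk, non-owners = 9/80 = 0.112500
absolute risk difference = 0.187500
1 / 0.187500 = 5.333 → round up → 6

NNH: 6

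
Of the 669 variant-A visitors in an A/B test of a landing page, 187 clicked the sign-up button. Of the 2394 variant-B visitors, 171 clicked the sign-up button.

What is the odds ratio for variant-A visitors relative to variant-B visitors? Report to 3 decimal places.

OR = (187 × 2223) / (482 × 171) = 415701/82422 ≈ 5.044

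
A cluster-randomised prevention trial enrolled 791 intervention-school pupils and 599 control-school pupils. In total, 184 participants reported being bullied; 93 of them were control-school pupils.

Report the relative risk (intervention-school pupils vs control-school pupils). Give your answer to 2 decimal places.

intervention-school pupils with the outcome: 184 − 93 = 91
intervention-school pupils without the outcome: 791 − 91 = 700
control-school pupils without the outcome: 599 − 93 = 506
risk, intervention-school pupils = 91/791 = 0.1150
risk, control-school pupils = 93/599 = 0.1553
RR = 0.1150 / 0.1553 = 0.74

RR: 0.74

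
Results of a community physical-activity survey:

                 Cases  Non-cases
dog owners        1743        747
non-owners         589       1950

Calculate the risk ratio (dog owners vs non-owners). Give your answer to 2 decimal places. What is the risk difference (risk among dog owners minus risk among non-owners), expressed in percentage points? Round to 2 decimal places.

RR = 3.02; RD = 46.80

risk, dog owners = 1743/2490 = 0.7000
risk, non-owners = 589/2539 = 0.2320
RR = 0.7000 / 0.2320 = 3.02
risk difference = 0.7000 − 0.2320 = 0.4680 → 46.80 percentage points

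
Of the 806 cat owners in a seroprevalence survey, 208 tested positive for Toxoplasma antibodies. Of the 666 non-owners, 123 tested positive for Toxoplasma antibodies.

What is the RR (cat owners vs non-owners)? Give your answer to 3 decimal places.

1.397

risk, cat owners = 208/806 = 0.2581
risk, non-owners = 123/666 = 0.1847
RR = 0.2581 / 0.1847 = 1.397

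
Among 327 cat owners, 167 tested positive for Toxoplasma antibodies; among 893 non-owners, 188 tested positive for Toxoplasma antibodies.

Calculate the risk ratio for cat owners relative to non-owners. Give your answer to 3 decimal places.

risk, cat owners = 167/327 = 0.5107
risk, non-owners = 188/893 = 0.2105
RR = 0.5107 / 0.2105 = 2.426

RR ≈ 2.426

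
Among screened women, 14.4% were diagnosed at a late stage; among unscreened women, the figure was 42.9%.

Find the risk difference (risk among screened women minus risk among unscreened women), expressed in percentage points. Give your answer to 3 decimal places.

RD: -28.500

risk difference = 0.1440 − 0.4290 = -0.2850 → -28.500 percentage points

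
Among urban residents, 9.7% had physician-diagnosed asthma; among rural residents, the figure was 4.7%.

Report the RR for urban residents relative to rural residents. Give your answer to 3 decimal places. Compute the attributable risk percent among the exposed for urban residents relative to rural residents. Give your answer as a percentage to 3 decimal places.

RR = 2.064; AR% = 51.546%

RR = 0.09700 / 0.04700 = 2.064
AR% = (0.09700 − 0.04700) / 0.09700 = 0.5155 → 51.546%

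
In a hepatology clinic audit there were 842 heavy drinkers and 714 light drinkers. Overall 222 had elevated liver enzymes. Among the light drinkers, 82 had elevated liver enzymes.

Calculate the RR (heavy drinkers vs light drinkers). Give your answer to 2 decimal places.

1.45

heavy drinkers with the outcome: 222 − 82 = 140
heavy drinkers without the outcome: 842 − 140 = 702
light drinkers without the outcome: 714 − 82 = 632
risk, heavy drinkers = 140/842 = 0.1663
risk, light drinkers = 82/714 = 0.1148
RR = 0.1663 / 0.1148 = 1.45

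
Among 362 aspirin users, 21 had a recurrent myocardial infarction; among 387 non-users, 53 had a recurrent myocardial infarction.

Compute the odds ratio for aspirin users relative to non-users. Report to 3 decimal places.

OR = (21 × 334) / (341 × 53) = 7014/18073 ≈ 0.388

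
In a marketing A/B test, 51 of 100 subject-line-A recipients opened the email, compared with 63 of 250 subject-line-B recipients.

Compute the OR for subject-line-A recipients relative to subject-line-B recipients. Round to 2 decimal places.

OR = (51 × 187) / (49 × 63) = 9537/3087 ≈ 3.09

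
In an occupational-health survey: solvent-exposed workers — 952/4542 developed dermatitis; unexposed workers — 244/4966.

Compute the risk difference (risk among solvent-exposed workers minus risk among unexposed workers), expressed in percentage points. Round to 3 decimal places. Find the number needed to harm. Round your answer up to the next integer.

RD = 16.047; NNH = 7

risk, solvent-exposed workers = 952/4542 = 0.20960
risk, unexposed workers = 244/4966 = 0.04913
risk difference = 0.20960 − 0.04913 = 0.16047 → 16.047 percentage points
absolute risk difference = 0.160465
1 / 0.160465 = 6.232 → round up → 7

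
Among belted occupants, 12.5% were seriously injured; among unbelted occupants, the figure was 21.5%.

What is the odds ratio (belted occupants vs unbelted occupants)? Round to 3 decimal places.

odds, belted occupants = 0.1250/0.8750 = 0.1429
odds, unbelted occupants = 0.2150/0.7850 = 0.2739
OR = 0.1429 / 0.2739 = 0.522

0.522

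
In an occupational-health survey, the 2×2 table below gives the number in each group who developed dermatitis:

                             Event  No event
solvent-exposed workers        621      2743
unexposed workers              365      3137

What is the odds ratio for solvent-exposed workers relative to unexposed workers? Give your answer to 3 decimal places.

OR = (621 × 3137) / (2743 × 365) = 1948077/1001195 ≈ 1.946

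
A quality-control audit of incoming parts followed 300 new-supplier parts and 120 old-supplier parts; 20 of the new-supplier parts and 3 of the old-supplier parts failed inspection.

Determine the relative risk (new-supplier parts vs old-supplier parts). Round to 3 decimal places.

2.667

risk, new-supplier parts = 20/300 = 0.06667
risk, old-supplier parts = 3/120 = 0.02500
RR = 0.06667 / 0.02500 = 2.667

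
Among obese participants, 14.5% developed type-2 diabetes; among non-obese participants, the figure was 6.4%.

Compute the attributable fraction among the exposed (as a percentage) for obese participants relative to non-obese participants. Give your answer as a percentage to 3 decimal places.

AR% = (0.1450 − 0.0640) / 0.1450 = 0.5586 → 55.862%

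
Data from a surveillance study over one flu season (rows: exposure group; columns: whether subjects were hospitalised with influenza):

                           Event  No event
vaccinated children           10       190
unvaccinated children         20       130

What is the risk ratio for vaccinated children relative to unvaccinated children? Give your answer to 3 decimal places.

risk, vaccinated children = 10/200 = 0.0500
risk, unvaccinated children = 20/150 = 0.1333
RR = 0.0500 / 0.1333 = 0.375

0.375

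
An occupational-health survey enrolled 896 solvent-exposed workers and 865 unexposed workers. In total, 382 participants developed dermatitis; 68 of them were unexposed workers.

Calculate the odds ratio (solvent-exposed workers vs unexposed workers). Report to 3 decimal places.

solvent-exposed workers with the outcome: 382 − 68 = 314
solvent-exposed workers without the outcome: 896 − 314 = 582
unexposed workers without the outcome: 865 − 68 = 797
OR = (314 × 797) / (582 × 68) = 250258/39576 ≈ 6.323

OR = 6.323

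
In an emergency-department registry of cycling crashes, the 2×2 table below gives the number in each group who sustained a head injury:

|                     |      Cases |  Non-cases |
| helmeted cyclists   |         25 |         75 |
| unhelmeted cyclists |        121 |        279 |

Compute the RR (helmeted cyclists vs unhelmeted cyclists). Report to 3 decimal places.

RR ≈ 0.826

risk, helmeted cyclists = 25/100 = 0.2500
risk, unhelmeted cyclists = 121/400 = 0.3025
RR = 0.2500 / 0.3025 = 0.826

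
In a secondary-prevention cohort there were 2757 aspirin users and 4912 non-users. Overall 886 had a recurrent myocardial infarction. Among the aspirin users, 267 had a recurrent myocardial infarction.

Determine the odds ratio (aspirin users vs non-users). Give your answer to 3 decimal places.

0.744

aspirin users without the outcome: 2757 − 267 = 2490
non-users with the outcome: 886 − 267 = 619
non-users without the outcome: 4912 − 619 = 4293
OR = (267 × 4293) / (2490 × 619) = 1146231/1541310 ≈ 0.744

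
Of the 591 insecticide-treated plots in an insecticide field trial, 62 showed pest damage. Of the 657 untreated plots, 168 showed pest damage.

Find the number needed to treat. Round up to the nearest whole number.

risk, insecticide-treated plots = 62/591 = 0.104907
risk, untreated plots = 168/657 = 0.255708
absolute risk difference = 0.150801
1 / 0.150801 = 6.631 → round up → 7

7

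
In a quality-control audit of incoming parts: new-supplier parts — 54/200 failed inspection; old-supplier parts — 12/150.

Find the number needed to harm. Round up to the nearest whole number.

risk, new-supplier parts = 54/200 = 0.270000
risk, old-supplier parts = 12/150 = 0.080000
absolute risk difference = 0.190000
1 / 0.190000 = 5.263 → round up → 6

6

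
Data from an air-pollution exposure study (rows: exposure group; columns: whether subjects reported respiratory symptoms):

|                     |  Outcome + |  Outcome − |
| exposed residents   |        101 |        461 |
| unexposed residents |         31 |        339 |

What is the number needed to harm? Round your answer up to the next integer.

NNH = 11

risk, exposed residents = 101/562 = 0.179715
risk, unexposed residents = 31/370 = 0.083784
absolute risk difference = 0.095932
1 / 0.095932 = 10.424 → round up → 11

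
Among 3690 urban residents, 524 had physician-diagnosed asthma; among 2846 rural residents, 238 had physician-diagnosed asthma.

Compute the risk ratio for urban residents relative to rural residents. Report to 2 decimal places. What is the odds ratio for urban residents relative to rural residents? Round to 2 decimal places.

RR = 1.70; OR = 1.81

risk, urban residents = 524/3690 = 0.1420
risk, rural residents = 238/2846 = 0.0836
RR = 0.1420 / 0.0836 = 1.70
odds, urban residents = 524/3166 = 0.1655
odds, rural residents = 238/2608 = 0.0913
OR = 0.1655 / 0.0913 = 1.81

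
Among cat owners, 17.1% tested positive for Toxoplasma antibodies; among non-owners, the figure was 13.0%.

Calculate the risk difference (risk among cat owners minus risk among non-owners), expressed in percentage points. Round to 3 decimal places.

4.100

risk difference = 0.1710 − 0.1300 = 0.0410 → 4.100 percentage points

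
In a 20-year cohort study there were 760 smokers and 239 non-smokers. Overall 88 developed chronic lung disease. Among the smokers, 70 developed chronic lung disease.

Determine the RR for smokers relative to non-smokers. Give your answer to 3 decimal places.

RR: 1.223

smokers without the outcome: 760 − 70 = 690
non-smokers with the outcome: 88 − 70 = 18
non-smokers without the outcome: 239 − 18 = 221
risk, smokers = 70/760 = 0.0921
risk, non-smokers = 18/239 = 0.0753
RR = 0.0921 / 0.0753 = 1.223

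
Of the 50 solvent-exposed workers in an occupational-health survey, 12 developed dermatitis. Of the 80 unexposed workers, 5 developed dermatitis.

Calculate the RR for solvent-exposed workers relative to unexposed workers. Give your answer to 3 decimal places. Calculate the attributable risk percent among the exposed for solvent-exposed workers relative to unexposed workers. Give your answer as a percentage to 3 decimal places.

RR = 3.840; AR% = 73.958%

risk, solvent-exposed workers = 12/50 = 0.2400
risk, unexposed workers = 5/80 = 0.0625
RR = 0.2400 / 0.0625 = 3.840
AR% = (0.2400 − 0.0625) / 0.2400 = 0.7396 → 73.958%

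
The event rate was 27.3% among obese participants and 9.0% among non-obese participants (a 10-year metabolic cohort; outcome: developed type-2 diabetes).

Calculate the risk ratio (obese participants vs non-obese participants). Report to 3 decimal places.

RR = 0.2730 / 0.0900 = 3.033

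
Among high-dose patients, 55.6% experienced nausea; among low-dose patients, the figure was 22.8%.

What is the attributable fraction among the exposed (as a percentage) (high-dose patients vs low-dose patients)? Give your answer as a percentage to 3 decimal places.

AR% = (0.5560 − 0.2280) / 0.5560 = 0.5899 → 58.993%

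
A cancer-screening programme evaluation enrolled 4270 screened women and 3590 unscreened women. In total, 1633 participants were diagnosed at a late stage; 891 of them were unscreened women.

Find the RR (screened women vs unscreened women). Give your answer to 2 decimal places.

0.70

screened women with the outcome: 1633 − 891 = 742
screened women without the outcome: 4270 − 742 = 3528
unscreened women without the outcome: 3590 − 891 = 2699
risk, screened women = 742/4270 = 0.1738
risk, unscreened women = 891/3590 = 0.2482
RR = 0.1738 / 0.2482 = 0.70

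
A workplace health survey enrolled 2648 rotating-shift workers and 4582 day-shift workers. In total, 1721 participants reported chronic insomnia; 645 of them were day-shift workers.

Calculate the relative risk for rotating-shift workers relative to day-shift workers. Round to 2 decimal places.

RR = 2.89

rotating-shift workers with the outcome: 1721 − 645 = 1076
rotating-shift workers without the outcome: 2648 − 1076 = 1572
day-shift workers without the outcome: 4582 − 645 = 3937
risk, rotating-shift workers = 1076/2648 = 0.4063
risk, day-shift workers = 645/4582 = 0.1408
RR = 0.4063 / 0.1408 = 2.89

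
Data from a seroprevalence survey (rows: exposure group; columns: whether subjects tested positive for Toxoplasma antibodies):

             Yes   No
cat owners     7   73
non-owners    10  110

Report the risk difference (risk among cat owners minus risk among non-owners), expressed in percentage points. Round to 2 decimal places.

risk, cat owners = 7/80 = 0.0875
risk, non-owners = 10/120 = 0.0833
risk difference = 0.0875 − 0.0833 = 0.0042 → 0.42 percentage points

RD = 0.42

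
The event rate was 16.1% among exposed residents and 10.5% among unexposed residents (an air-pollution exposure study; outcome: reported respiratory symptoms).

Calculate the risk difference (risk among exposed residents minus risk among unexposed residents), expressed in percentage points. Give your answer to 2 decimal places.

RD ≈ 5.60

risk difference = 0.1610 − 0.1050 = 0.0560 → 5.60 percentage points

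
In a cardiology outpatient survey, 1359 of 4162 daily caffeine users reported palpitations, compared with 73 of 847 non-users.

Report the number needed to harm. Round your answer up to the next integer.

NNH ≈ 5

risk, daily caffeine users = 1359/4162 = 0.326526
risk, non-users = 73/847 = 0.086187
absolute risk difference = 0.240339
1 / 0.240339 = 4.161 → round up → 5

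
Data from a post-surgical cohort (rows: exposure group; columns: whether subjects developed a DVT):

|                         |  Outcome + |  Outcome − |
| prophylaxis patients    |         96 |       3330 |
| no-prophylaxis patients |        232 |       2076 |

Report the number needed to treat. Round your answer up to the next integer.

NNT: 14

risk, prophylaxis patients = 96/3426 = 0.028021
risk, no-prophylaxis patients = 232/2308 = 0.100520
absolute risk difference = 0.072499
1 / 0.072499 = 13.793 → round up → 14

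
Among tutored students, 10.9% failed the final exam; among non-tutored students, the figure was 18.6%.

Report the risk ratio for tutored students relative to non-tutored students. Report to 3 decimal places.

RR = 0.1090 / 0.1860 = 0.586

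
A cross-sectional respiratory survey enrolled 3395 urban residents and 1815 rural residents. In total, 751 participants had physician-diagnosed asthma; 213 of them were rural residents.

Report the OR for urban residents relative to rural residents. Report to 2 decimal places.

urban residents with the outcome: 751 − 213 = 538
urban residents without the outcome: 3395 − 538 = 2857
rural residents without the outcome: 1815 − 213 = 1602
OR = (538 × 1602) / (2857 × 213) = 861876/608541 ≈ 1.42

1.42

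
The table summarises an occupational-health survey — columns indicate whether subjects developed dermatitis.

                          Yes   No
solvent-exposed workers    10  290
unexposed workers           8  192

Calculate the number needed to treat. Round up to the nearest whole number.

150

risk, solvent-exposed workers = 10/300 = 0.033333
risk, unexposed workers = 8/200 = 0.040000
absolute risk difference = 0.006667
1 / 0.006667 = 149.993 → round up → 150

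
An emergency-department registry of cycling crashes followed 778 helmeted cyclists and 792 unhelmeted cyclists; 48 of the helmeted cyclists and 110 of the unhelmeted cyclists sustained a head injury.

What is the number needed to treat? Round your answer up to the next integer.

13

risk, helmeted cyclists = 48/778 = 0.061697
risk, unhelmeted cyclists = 110/792 = 0.138889
absolute risk difference = 0.077192
1 / 0.077192 = 12.955 → round up → 13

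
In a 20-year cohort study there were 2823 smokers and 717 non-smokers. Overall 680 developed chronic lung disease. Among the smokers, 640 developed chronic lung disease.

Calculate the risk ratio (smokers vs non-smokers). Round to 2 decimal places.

smokers without the outcome: 2823 − 640 = 2183
non-smokers with the outcome: 680 − 640 = 40
non-smokers without the outcome: 717 − 40 = 677
risk, smokers = 640/2823 = 0.2267
risk, non-smokers = 40/717 = 0.0558
RR = 0.2267 / 0.0558 = 4.06

RR ≈ 4.06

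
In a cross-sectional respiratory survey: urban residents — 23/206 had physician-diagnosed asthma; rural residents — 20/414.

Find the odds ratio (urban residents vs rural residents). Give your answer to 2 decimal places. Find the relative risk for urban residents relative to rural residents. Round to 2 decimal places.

OR = 2.48; RR = 2.31

odds, urban residents = 23/183 = 0.12568
odds, rural residents = 20/394 = 0.05076
OR = 0.12568 / 0.05076 = 2.48
risk, urban residents = 23/206 = 0.11165
risk, rural residents = 20/414 = 0.04831
RR = 0.11165 / 0.04831 = 2.31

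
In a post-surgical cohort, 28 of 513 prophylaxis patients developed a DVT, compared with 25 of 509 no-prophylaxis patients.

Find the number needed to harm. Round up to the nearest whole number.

183

risk, prophylaxis patients = 28/513 = 0.054581
risk, no-prophylaxis patients = 25/509 = 0.049116
absolute risk difference = 0.005465
1 / 0.005465 = 182.983 → round up → 183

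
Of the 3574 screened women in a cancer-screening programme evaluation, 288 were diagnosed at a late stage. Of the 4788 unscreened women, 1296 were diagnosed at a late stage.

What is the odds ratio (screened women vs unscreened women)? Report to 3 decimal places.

odds, screened women = 288/3286 = 0.0876
odds, unscreened women = 1296/3492 = 0.3711
OR = 0.0876 / 0.3711 = 0.236

OR = 0.236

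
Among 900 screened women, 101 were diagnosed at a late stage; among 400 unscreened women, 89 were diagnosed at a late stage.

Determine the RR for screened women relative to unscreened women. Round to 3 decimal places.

0.504

risk, screened women = 101/900 = 0.1122
risk, unscreened women = 89/400 = 0.2225
RR = 0.1122 / 0.2225 = 0.504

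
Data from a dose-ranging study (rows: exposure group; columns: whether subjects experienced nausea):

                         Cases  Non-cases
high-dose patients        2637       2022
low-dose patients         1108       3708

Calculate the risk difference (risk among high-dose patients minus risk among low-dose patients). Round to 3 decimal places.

risk, high-dose patients = 2637/4659 = 0.5660
risk, low-dose patients = 1108/4816 = 0.2301
risk difference = 0.5660 − 0.2301 = 0.336

RD = 0.336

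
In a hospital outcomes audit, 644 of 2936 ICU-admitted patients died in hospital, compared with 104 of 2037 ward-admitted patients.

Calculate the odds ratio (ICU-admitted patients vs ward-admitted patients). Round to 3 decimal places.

OR = (644 × 1933) / (2292 × 104) = 1244852/238368 ≈ 5.222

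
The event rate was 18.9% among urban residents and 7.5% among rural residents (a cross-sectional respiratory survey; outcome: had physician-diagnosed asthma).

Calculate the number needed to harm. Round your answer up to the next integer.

absolute risk difference = 0.114000
1 / 0.114000 = 8.772 → round up → 9

NNH = 9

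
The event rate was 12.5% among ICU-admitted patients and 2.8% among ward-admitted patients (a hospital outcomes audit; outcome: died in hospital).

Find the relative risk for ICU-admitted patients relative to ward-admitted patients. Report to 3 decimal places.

RR = 0.12500 / 0.02800 = 4.464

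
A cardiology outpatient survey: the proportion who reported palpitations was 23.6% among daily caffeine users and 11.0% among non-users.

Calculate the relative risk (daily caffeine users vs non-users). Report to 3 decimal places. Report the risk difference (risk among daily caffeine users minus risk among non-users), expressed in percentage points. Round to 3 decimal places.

RR = 0.2360 / 0.1100 = 2.145
risk difference = 0.2360 − 0.1100 = 0.1260 → 12.600 percentage points

RR = 2.145; RD = 12.600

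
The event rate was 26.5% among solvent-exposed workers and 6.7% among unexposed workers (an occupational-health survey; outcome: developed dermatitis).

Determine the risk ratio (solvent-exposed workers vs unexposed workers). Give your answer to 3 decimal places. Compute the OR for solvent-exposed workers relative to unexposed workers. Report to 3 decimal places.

RR = 3.955; OR = 5.021

RR = 0.2650 / 0.0670 = 3.955
odds, solvent-exposed workers = 0.2650/0.7350 = 0.3605
odds, unexposed workers = 0.0670/0.9330 = 0.0718
OR = 0.3605 / 0.0718 = 5.021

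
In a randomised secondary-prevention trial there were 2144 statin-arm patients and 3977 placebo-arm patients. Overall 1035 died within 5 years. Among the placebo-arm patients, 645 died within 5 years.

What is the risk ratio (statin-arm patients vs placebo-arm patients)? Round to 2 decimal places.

statin-arm patients with the outcome: 1035 − 645 = 390
statin-arm patients without the outcome: 2144 − 390 = 1754
placebo-arm patients without the outcome: 3977 − 645 = 3332
risk, statin-arm patients = 390/2144 = 0.1819
risk, placebo-arm patients = 645/3977 = 0.1622
RR = 0.1819 / 0.1622 = 1.12

RR = 1.12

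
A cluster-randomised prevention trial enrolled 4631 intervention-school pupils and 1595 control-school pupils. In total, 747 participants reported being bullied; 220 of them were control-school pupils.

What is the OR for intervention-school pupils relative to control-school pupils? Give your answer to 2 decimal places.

intervention-school pupils with the outcome: 747 − 220 = 527
intervention-school pupils without the outcome: 4631 − 527 = 4104
control-school pupils without the outcome: 1595 − 220 = 1375
odds, intervention-school pupils = 527/4104 = 0.1284
odds, control-school pupils = 220/1375 = 0.1600
OR = 0.1284 / 0.1600 = 0.80

OR ≈ 0.80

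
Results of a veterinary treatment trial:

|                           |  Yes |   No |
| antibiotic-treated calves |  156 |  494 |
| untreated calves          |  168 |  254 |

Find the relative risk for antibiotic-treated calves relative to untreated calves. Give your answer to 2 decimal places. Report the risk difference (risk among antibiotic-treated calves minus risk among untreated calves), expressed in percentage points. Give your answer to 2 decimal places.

risk, antibiotic-treated calves = 156/650 = 0.2400
risk, untreated calves = 168/422 = 0.3981
RR = 0.2400 / 0.3981 = 0.60
risk difference = 0.2400 − 0.3981 = -0.1581 → -15.81 percentage points

RR = 0.60; RD = -15.81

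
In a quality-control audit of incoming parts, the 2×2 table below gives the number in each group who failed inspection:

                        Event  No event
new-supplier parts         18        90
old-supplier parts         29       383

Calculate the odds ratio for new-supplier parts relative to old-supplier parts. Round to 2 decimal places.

OR = (18 × 383) / (90 × 29) = 6894/2610 ≈ 2.64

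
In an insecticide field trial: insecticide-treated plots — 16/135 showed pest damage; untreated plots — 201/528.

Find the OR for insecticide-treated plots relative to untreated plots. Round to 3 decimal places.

OR = (16 × 327) / (119 × 201) = 5232/23919 ≈ 0.219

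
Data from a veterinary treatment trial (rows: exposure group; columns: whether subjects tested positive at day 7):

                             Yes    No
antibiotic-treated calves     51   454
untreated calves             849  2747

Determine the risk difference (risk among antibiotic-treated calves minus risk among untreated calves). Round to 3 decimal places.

risk, antibiotic-treated calves = 51/505 = 0.1010
risk, untreated calves = 849/3596 = 0.2361
risk difference = 0.1010 − 0.2361 = -0.135

-0.135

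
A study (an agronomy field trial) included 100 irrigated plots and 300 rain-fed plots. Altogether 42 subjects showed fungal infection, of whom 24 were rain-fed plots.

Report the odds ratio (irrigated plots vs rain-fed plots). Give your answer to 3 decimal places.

irrigated plots with the outcome: 42 − 24 = 18
irrigated plots without the outcome: 100 − 18 = 82
rain-fed plots without the outcome: 300 − 24 = 276
OR = (18 × 276) / (82 × 24) = 4968/1968 ≈ 2.524

2.524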